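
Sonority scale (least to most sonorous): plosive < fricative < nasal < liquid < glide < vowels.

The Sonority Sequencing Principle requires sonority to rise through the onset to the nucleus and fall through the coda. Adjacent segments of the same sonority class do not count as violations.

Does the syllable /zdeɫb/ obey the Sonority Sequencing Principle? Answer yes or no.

no

Onset: /z/ is a fricative (sonority 2), /d/ is a plosive (sonority 1); then the nucleus /e/ (sonority 6).
Onset profile 2-1-6 — does not rise throughout.
Coda: /ɫ/ is a liquid (sonority 4), /b/ is a plosive (sonority 1).
Coda profile 6-4-1 — falls from the nucleus.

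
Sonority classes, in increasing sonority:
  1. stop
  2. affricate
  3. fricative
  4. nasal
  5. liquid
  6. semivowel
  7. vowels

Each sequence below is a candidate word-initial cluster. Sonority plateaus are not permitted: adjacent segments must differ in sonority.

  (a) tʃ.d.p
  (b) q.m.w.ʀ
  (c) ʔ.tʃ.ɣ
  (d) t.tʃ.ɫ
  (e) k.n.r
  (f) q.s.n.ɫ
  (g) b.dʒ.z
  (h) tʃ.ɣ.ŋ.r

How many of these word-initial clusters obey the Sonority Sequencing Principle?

(a) 2-1-1 → violates
(b) 1-4-6-5 → violates
(c) 1-2-3 → obeys
(d) 1-2-5 → obeys
(e) 1-4-5 → obeys
(f) 1-3-4-5 → obeys
(g) 1-2-3 → obeys
(h) 2-3-4-5 → obeys

6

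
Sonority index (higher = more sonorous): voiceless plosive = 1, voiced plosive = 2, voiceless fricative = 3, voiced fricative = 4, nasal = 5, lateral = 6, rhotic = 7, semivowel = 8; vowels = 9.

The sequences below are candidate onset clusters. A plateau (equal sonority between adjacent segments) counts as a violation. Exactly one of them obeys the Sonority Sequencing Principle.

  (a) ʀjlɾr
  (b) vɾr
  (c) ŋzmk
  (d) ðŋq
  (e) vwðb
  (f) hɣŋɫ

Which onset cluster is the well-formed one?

f

(a) sonority 7-8-6-7-7: ill-formed.
(b) sonority 4-7-7: ill-formed.
(c) sonority 5-4-5-1: ill-formed.
(d) sonority 4-5-1: ill-formed.
(e) sonority 4-8-4-2: ill-formed.
(f) sonority 3-4-5-6: well-formed.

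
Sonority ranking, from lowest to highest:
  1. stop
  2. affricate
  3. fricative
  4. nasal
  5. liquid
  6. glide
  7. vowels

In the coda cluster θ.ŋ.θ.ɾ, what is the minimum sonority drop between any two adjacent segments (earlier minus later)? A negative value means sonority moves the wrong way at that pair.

/θ/ is a fricative (sonority 3).
/ŋ/ is a nasal (sonority 4).
/θ/ is a fricative (sonority 3).
/ɾ/ is a liquid (sonority 5).
/θ/→/ŋ/: change -1.
/ŋ/→/θ/: change +1.
/θ/→/ɾ/: change -2.
Minimum = -2.

-2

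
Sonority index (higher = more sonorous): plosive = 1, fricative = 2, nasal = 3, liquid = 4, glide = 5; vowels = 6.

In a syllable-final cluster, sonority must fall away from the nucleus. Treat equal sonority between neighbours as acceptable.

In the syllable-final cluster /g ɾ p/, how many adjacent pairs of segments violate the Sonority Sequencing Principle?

1

/g/ is a plosive (sonority 1).
/ɾ/ is a liquid (sonority 4).
/p/ is a plosive (sonority 1).
/g/→/ɾ/: 1→4 (does not fall) — violation.
/ɾ/→/p/: 4→1 (falls) — ok.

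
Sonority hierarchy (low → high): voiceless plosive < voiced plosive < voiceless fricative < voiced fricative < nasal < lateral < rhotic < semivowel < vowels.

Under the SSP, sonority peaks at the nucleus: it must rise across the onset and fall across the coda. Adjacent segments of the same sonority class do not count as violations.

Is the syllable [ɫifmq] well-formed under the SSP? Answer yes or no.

no

Onset: /ɫ/ is a lateral (sonority 6); then the nucleus /i/ (sonority 9).
Onset profile 6-9 — rises to the nucleus.
Coda: /f/ is a voiceless fricative (sonority 3), /m/ is a nasal (sonority 5), /q/ is a voiceless plosive (sonority 1).
Coda profile 9-3-5-1 — does not fall throughout.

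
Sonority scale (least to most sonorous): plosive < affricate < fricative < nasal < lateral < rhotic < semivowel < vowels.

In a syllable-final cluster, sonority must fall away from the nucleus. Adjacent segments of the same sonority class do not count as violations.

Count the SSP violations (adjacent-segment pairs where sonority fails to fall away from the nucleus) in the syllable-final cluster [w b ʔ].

/w/: semivowel = 7.
/b/: plosive = 1.
/ʔ/: plosive = 1.
/w/→/b/: 7→1 (falls) — ok.
/b/→/ʔ/: 1→1 (plateau, allowed) — ok.

0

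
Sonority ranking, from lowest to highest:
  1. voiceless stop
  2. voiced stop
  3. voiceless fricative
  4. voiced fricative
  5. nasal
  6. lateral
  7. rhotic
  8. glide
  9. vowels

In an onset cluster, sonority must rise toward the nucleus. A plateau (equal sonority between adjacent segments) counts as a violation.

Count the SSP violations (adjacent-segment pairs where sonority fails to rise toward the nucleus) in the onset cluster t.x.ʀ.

/t/ is a voiceless stop (sonority 1).
/x/ is a voiceless fricative (sonority 3).
/ʀ/ is a rhotic (sonority 7).
/t/→/x/: 1→3 (rises) — ok.
/x/→/ʀ/: 3→7 (rises) — ok.

0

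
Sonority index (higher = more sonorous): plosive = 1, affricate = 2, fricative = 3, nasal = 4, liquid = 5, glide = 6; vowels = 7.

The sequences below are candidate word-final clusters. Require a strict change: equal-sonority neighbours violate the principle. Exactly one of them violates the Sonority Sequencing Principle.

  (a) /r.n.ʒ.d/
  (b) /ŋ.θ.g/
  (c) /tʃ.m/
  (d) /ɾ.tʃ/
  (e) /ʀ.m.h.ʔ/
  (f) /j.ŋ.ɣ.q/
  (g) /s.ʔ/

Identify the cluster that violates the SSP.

c

(a) sonority 5-4-3-1: well-formed.
(b) sonority 4-3-1: well-formed.
(c) sonority 2-4: ill-formed.
(d) sonority 5-2: well-formed.
(e) sonority 5-4-3-1: well-formed.
(f) sonority 6-4-3-1: well-formed.
(g) sonority 3-1: well-formed.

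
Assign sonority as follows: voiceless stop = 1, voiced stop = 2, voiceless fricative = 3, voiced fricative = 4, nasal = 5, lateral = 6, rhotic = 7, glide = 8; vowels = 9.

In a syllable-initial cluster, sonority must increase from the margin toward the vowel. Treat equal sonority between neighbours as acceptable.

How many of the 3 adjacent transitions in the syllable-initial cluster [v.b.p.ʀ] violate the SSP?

2

/v/ — voiced fricative, sonority 4.
/b/ — voiced stop, sonority 2.
/p/ — voiceless stop, sonority 1.
/ʀ/ — rhotic, sonority 7.
/v/→/b/: 4→2 (does not rise) — violation.
/b/→/p/: 2→1 (does not rise) — violation.
/p/→/ʀ/: 1→7 (rises) — ok.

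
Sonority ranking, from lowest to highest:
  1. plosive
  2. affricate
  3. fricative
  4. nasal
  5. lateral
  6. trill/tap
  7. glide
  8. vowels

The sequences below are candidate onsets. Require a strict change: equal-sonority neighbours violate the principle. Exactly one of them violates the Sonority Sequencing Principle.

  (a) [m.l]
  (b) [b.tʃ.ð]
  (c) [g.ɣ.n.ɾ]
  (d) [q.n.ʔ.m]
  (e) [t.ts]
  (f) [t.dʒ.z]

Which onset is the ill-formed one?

d

(a) 4-5 → obeys
(b) 1-2-3 → obeys
(c) 1-3-4-6 → obeys
(d) 1-4-1-4 → violates
(e) 1-2 → obeys
(f) 1-2-3 → obeys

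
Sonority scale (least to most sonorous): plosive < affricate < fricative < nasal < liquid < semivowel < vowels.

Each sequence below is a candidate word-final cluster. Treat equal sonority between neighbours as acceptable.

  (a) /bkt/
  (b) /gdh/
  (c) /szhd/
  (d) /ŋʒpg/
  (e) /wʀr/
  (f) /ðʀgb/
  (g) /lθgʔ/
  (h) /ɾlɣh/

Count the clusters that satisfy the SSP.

(a) 1-1-1 → obeys
(b) 1-1-3 → violates
(c) 3-3-3-1 → obeys
(d) 4-3-1-1 → obeys
(e) 6-5-5 → obeys
(f) 3-5-1-1 → violates
(g) 5-3-1-1 → obeys
(h) 5-5-3-3 → obeys

6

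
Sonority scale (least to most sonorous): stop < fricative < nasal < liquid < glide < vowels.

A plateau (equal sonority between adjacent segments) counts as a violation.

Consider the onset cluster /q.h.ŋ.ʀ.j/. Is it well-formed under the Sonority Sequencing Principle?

/q/ is a stop (sonority 1).
/h/ is a fricative (sonority 2).
/ŋ/ is a nasal (sonority 3).
/ʀ/ is a liquid (sonority 4).
/j/ is a glide (sonority 5).
The profile 1-2-3-4-5 strictly rises, so the onset cluster satisfies the SSP.

yes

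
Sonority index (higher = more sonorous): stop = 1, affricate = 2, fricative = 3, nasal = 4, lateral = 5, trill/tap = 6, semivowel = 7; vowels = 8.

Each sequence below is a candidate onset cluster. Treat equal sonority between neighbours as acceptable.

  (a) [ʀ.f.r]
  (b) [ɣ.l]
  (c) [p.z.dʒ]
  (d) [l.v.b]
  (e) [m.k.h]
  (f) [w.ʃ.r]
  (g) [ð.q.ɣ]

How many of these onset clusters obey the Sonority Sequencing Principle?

(a) [ʀ.f.r]: profile 6-3-6 — violates.
(b) [ɣ.l]: profile 3-5 — obeys.
(c) [p.z.dʒ]: profile 1-3-2 — violates.
(d) [l.v.b]: profile 5-3-1 — violates.
(e) [m.k.h]: profile 4-1-3 — violates.
(f) [w.ʃ.r]: profile 7-3-6 — violates.
(g) [ð.q.ɣ]: profile 3-1-3 — violates.

1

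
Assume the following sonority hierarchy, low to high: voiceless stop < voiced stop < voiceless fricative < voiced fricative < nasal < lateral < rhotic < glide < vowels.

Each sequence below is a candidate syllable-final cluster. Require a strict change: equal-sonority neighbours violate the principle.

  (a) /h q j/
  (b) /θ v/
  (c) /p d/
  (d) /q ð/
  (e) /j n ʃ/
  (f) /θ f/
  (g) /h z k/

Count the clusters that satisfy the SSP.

1

(a) 3-1-8 → violates
(b) 3-4 → violates
(c) 1-2 → violates
(d) 1-4 → violates
(e) 8-5-3 → obeys
(f) 3-3 → violates
(g) 3-4-1 → violates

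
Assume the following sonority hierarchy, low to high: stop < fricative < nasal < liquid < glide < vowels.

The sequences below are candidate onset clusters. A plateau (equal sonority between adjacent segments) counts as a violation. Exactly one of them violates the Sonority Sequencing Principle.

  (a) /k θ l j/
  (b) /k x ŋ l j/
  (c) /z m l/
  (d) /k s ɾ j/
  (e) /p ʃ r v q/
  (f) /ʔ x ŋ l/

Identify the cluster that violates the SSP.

e

(a) sonority 1-2-4-5: well-formed.
(b) sonority 1-2-3-4-5: well-formed.
(c) sonority 2-3-4: well-formed.
(d) sonority 1-2-4-5: well-formed.
(e) sonority 1-2-4-2-1: ill-formed.
(f) sonority 1-2-3-4: well-formed.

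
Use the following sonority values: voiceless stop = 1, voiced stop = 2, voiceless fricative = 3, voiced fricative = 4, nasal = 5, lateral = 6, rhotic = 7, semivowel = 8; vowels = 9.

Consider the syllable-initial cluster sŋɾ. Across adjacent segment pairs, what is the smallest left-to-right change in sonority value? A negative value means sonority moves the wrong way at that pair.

/s/: voiceless fricative = 3.
/ŋ/: nasal = 5.
/ɾ/: rhotic = 7.
/s/→/ŋ/: change +2.
/ŋ/→/ɾ/: change +2.
Minimum = 2.

2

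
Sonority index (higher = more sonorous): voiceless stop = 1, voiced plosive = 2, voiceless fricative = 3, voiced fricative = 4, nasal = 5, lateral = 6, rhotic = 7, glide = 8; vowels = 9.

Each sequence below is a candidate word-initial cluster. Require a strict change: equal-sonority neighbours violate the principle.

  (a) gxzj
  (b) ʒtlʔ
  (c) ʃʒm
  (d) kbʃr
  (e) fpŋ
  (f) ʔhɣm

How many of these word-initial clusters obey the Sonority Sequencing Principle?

(a) sonority 2-3-4-8: well-formed.
(b) sonority 4-1-6-1: ill-formed.
(c) sonority 3-4-5: well-formed.
(d) sonority 1-2-3-7: well-formed.
(e) sonority 3-1-5: ill-formed.
(f) sonority 1-3-4-5: well-formed.

4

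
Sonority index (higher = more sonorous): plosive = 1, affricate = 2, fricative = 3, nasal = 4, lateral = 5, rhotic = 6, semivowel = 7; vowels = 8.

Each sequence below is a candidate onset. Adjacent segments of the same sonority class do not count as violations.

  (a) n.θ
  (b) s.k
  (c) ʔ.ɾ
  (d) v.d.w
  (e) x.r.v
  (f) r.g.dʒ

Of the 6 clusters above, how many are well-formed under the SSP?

1

(a) n.θ: profile 4-3 — violates.
(b) s.k: profile 3-1 — violates.
(c) ʔ.ɾ: profile 1-6 — obeys.
(d) v.d.w: profile 3-1-7 — violates.
(e) x.r.v: profile 3-6-3 — violates.
(f) r.g.dʒ: profile 6-1-2 — violates.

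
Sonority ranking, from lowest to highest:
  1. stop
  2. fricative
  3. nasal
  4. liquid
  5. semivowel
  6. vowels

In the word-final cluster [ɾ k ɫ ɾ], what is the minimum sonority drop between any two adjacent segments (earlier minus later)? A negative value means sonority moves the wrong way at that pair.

/ɾ/: liquid = 4.
/k/: stop = 1.
/ɫ/: liquid = 4.
/ɾ/: liquid = 4.
/ɾ/→/k/: change +3.
/k/→/ɫ/: change -3.
/ɫ/→/ɾ/: change +0.
Minimum = -3.

-3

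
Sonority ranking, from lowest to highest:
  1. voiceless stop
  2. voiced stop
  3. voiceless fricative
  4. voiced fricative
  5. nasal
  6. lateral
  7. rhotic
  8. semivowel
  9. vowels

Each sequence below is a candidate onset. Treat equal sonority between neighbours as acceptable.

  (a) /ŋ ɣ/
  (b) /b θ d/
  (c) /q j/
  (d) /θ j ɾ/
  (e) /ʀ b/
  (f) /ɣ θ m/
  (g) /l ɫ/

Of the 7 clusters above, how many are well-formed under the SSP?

2

(a) /ŋ ɣ/: profile 5-4 — violates.
(b) /b θ d/: profile 2-3-2 — violates.
(c) /q j/: profile 1-8 — obeys.
(d) /θ j ɾ/: profile 3-8-7 — violates.
(e) /ʀ b/: profile 7-2 — violates.
(f) /ɣ θ m/: profile 4-3-5 — violates.
(g) /l ɫ/: profile 6-6 — obeys.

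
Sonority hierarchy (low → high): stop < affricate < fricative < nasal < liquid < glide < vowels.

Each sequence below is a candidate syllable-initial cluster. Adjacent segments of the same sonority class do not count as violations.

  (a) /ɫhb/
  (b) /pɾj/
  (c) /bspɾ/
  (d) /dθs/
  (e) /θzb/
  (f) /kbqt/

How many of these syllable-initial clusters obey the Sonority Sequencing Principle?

(a) sonority 5-3-1: ill-formed.
(b) sonority 1-5-6: well-formed.
(c) sonority 1-3-1-5: ill-formed.
(d) sonority 1-3-3: well-formed.
(e) sonority 3-3-1: ill-formed.
(f) sonority 1-1-1-1: well-formed.

3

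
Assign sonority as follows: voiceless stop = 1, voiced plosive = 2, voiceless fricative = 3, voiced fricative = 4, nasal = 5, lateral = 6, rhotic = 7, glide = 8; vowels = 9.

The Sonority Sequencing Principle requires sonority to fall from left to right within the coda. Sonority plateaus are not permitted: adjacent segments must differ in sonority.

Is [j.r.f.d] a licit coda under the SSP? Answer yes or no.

/j/ is a glide (sonority 8).
/r/ is a rhotic (sonority 7).
/f/ is a voiceless fricative (sonority 3).
/d/ is a voiced plosive (sonority 2).
The profile 8-7-3-2 strictly falls, so the coda satisfies the SSP.

yes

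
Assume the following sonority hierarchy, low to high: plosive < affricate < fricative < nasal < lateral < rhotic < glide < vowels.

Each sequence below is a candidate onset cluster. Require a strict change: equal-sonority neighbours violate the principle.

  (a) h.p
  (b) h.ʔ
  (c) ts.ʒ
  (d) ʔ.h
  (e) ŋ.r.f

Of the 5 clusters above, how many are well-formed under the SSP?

(a) 3-1 → violates
(b) 3-1 → violates
(c) 2-3 → obeys
(d) 1-3 → obeys
(e) 4-6-3 → violates

2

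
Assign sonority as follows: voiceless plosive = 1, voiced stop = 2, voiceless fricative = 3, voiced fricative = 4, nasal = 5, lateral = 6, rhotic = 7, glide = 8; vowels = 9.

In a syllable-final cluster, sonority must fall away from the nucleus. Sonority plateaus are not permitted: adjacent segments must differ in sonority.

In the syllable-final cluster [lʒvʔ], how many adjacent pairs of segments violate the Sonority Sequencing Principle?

1

/l/ is a lateral (sonority 6).
/ʒ/ is a voiced fricative (sonority 4).
/v/ is a voiced fricative (sonority 4).
/ʔ/ is a voiceless plosive (sonority 1).
/l/→/ʒ/: 6→4 (falls) — ok.
/ʒ/→/v/: 4→4 (plateau) — violation.
/v/→/ʔ/: 4→1 (falls) — ok.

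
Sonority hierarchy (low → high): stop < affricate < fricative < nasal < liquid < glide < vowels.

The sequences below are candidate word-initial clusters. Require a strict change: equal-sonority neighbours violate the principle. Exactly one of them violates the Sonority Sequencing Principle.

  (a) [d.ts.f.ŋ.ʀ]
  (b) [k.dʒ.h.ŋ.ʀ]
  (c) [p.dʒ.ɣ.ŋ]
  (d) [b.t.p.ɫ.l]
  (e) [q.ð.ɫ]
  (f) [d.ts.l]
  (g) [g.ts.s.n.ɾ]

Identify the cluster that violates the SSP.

(a) sonority 1-2-3-4-5: well-formed.
(b) sonority 1-2-3-4-5: well-formed.
(c) sonority 1-2-3-4: well-formed.
(d) sonority 1-1-1-5-5: ill-formed.
(e) sonority 1-3-5: well-formed.
(f) sonority 1-2-5: well-formed.
(g) sonority 1-2-3-4-5: well-formed.

d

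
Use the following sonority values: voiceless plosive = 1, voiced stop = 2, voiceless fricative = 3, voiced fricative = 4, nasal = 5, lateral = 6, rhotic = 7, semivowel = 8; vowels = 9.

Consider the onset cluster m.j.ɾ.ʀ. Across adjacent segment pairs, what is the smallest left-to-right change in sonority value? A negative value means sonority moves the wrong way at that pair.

/m/: nasal = 5.
/j/: semivowel = 8.
/ɾ/: rhotic = 7.
/ʀ/: rhotic = 7.
/m/→/j/: change +3.
/j/→/ɾ/: change -1.
/ɾ/→/ʀ/: change +0.
Minimum = -1.

-1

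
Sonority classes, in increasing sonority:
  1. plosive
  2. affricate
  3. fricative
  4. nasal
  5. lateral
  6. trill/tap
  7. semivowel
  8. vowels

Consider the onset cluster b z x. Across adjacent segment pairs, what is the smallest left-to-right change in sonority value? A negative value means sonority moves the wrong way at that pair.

/b/ is a plosive (sonority 1).
/z/ is a fricative (sonority 3).
/x/ is a fricative (sonority 3).
/b/→/z/: change +2.
/z/→/x/: change +0.
Minimum = 0.

0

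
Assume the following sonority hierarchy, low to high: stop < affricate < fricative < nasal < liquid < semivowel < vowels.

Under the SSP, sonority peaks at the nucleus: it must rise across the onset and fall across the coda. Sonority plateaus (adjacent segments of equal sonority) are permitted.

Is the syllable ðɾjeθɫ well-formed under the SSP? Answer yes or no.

Onset: /ð/ is a fricative (sonority 3), /ɾ/ is a liquid (sonority 5), /j/ is a semivowel (sonority 6); then the nucleus /e/ (sonority 7).
Onset profile 3-5-6-7 — rises to the nucleus.
Coda: /θ/ is a fricative (sonority 3), /ɫ/ is a liquid (sonority 5).
Coda profile 7-3-5 — does not fall throughout.

no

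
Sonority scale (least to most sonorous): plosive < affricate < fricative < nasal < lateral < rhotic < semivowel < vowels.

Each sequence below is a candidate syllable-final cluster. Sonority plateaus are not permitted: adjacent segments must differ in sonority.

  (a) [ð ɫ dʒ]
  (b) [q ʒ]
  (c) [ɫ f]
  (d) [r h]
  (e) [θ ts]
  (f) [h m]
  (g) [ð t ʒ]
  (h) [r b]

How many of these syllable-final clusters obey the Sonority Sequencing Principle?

4

(a) 3-5-2 → violates
(b) 1-3 → violates
(c) 5-3 → obeys
(d) 6-3 → obeys
(e) 3-2 → obeys
(f) 3-4 → violates
(g) 3-1-3 → violates
(h) 6-1 → obeys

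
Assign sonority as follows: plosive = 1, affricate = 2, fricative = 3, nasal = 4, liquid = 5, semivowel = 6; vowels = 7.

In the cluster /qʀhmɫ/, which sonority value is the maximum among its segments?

/q/: plosive = 1.
/ʀ/: liquid = 5.
/h/: fricative = 3.
/m/: nasal = 4.
/ɫ/: liquid = 5.
The maximum is 5.

5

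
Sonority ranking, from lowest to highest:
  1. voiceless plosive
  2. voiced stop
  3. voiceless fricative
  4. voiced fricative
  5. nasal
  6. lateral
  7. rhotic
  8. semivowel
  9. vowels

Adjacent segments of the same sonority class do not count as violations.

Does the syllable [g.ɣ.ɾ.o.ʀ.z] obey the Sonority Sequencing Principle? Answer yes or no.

Onset: /g/ is a voiced stop (sonority 2), /ɣ/ is a voiced fricative (sonority 4), /ɾ/ is a rhotic (sonority 7); then the nucleus /o/ (sonority 9).
Onset profile 2-4-7-9 — rises to the nucleus.
Coda: /ʀ/ is a rhotic (sonority 7), /z/ is a voiced fricative (sonority 4).
Coda profile 9-7-4 — falls from the nucleus.

yes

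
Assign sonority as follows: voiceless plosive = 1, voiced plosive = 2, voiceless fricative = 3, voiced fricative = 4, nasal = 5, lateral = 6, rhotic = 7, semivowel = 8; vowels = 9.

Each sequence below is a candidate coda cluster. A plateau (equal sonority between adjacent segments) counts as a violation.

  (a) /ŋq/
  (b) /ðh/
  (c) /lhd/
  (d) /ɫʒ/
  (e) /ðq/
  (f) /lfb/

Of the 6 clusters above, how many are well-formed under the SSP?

6

(a) /ŋq/: profile 5-1 — obeys.
(b) /ðh/: profile 4-3 — obeys.
(c) /lhd/: profile 6-3-2 — obeys.
(d) /ɫʒ/: profile 6-4 — obeys.
(e) /ðq/: profile 4-1 — obeys.
(f) /lfb/: profile 6-3-2 — obeys.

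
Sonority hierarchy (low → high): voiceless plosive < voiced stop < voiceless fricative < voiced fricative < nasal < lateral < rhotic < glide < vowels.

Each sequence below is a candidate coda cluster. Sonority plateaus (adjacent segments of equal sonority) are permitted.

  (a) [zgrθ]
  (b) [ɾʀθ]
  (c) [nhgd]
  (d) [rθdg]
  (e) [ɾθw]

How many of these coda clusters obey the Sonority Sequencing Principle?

(a) sonority 4-2-7-3: ill-formed.
(b) sonority 7-7-3: well-formed.
(c) sonority 5-3-2-2: well-formed.
(d) sonority 7-3-2-2: well-formed.
(e) sonority 7-3-8: ill-formed.

3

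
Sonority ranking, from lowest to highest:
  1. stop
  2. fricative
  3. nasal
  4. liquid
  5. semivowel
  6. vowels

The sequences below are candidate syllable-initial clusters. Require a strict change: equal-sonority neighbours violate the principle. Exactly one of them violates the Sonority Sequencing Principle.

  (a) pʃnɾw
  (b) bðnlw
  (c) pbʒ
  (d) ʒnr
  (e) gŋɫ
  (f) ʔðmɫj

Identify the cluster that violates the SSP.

c

(a) pʃnɾw: profile 1-2-3-4-5 — obeys.
(b) bðnlw: profile 1-2-3-4-5 — obeys.
(c) pbʒ: profile 1-1-2 — violates.
(d) ʒnr: profile 2-3-4 — obeys.
(e) gŋɫ: profile 1-3-4 — obeys.
(f) ʔðmɫj: profile 1-2-3-4-5 — obeys.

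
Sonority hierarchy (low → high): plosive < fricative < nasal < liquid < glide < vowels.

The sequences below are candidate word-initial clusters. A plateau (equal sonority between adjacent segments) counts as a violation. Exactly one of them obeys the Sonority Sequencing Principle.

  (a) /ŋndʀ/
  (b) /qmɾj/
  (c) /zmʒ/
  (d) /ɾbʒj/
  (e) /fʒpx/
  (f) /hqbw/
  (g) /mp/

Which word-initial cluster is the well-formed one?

b

(a) 3-3-1-4 → violates
(b) 1-3-4-5 → obeys
(c) 2-3-2 → violates
(d) 4-1-2-5 → violates
(e) 2-2-1-2 → violates
(f) 2-1-1-5 → violates
(g) 3-1 → violates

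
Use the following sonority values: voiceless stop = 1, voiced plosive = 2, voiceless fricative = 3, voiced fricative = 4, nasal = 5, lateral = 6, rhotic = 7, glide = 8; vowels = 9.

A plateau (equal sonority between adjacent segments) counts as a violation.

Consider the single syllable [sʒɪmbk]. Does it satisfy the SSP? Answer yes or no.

Onset: /s/ is a voiceless fricative (sonority 3), /ʒ/ is a voiced fricative (sonority 4); then the nucleus /ɪ/ (sonority 9).
Onset profile 3-4-9 — rises to the nucleus.
Coda: /m/ is a nasal (sonority 5), /b/ is a voiced plosive (sonority 2), /k/ is a voiceless stop (sonority 1).
Coda profile 9-5-2-1 — falls from the nucleus.

yes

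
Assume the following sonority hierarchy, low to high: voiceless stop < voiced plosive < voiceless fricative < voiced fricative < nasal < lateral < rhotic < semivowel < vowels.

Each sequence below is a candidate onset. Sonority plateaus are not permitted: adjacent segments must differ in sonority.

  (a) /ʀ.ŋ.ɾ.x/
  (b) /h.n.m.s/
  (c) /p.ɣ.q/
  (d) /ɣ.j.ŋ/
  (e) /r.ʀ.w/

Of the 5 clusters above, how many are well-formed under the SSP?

0

(a) 7-5-7-3 → violates
(b) 3-5-5-3 → violates
(c) 1-4-1 → violates
(d) 4-8-5 → violates
(e) 7-7-8 → violates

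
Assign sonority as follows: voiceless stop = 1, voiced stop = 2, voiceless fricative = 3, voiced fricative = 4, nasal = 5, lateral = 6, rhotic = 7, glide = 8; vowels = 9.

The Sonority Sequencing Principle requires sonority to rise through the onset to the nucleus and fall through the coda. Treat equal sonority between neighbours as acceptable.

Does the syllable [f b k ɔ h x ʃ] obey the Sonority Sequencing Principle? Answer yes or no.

no

Onset: /f/ is a voiceless fricative (sonority 3), /b/ is a voiced stop (sonority 2), /k/ is a voiceless stop (sonority 1); then the nucleus /ɔ/ (sonority 9).
Onset profile 3-2-1-9 — does not rise throughout.
Coda: /h/ is a voiceless fricative (sonority 3), /x/ is a voiceless fricative (sonority 3), /ʃ/ is a voiceless fricative (sonority 3).
Coda profile 9-3-3-3 — falls from the nucleus.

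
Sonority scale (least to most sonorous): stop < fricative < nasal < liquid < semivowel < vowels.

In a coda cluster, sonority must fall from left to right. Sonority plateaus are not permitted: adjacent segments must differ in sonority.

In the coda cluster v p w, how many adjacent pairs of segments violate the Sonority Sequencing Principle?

1

/v/: fricative = 2.
/p/: stop = 1.
/w/: semivowel = 5.
/v/→/p/: 2→1 (falls) — ok.
/p/→/w/: 1→5 (does not fall) — violation.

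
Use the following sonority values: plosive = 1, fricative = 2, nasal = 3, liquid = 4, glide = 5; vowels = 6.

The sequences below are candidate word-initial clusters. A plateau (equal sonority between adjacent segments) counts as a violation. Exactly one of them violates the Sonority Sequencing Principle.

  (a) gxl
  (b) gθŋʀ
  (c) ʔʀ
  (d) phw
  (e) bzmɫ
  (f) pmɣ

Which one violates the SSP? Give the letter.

(a) gxl: profile 1-2-4 — obeys.
(b) gθŋʀ: profile 1-2-3-4 — obeys.
(c) ʔʀ: profile 1-4 — obeys.
(d) phw: profile 1-2-5 — obeys.
(e) bzmɫ: profile 1-2-3-4 — obeys.
(f) pmɣ: profile 1-3-2 — violates.

f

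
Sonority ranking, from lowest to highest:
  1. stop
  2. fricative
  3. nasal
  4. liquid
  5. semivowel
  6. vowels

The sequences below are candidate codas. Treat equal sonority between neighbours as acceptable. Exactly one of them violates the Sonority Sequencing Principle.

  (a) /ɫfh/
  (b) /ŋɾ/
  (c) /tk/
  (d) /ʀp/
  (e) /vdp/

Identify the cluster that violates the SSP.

(a) sonority 4-2-2: well-formed.
(b) sonority 3-4: ill-formed.
(c) sonority 1-1: well-formed.
(d) sonority 4-1: well-formed.
(e) sonority 2-1-1: well-formed.

b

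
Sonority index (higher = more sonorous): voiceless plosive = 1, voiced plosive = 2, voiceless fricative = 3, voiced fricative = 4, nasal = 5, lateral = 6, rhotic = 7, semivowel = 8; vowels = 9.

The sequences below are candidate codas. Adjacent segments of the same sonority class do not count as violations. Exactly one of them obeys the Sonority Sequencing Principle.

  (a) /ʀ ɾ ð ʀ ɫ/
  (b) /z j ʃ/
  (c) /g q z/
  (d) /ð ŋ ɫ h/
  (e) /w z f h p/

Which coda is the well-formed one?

(a) 7-7-4-7-6 → violates
(b) 4-8-3 → violates
(c) 2-1-4 → violates
(d) 4-5-6-3 → violates
(e) 8-4-3-3-1 → obeys

e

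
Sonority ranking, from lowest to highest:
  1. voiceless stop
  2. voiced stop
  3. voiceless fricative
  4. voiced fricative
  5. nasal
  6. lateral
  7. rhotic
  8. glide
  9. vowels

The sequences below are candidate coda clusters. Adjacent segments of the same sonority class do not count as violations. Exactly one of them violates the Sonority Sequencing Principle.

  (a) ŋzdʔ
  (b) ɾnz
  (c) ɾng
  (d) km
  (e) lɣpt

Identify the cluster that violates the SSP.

d

(a) ŋzdʔ: profile 5-4-2-1 — obeys.
(b) ɾnz: profile 7-5-4 — obeys.
(c) ɾng: profile 7-5-2 — obeys.
(d) km: profile 1-5 — violates.
(e) lɣpt: profile 6-4-1-1 — obeys.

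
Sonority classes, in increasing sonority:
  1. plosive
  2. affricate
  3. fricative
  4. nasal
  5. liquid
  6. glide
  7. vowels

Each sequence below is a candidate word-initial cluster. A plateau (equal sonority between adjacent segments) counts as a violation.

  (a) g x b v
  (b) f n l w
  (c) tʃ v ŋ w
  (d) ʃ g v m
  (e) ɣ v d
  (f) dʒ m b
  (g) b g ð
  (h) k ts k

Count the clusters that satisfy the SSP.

(a) sonority 1-3-1-3: ill-formed.
(b) sonority 3-4-5-6: well-formed.
(c) sonority 2-3-4-6: well-formed.
(d) sonority 3-1-3-4: ill-formed.
(e) sonority 3-3-1: ill-formed.
(f) sonority 2-4-1: ill-formed.
(g) sonority 1-1-3: ill-formed.
(h) sonority 1-2-1: ill-formed.

2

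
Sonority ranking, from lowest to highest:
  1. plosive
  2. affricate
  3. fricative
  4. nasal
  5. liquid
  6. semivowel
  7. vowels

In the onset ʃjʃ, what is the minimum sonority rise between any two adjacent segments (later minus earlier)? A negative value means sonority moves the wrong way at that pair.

/ʃ/ — fricative, sonority 3.
/j/ — semivowel, sonority 6.
/ʃ/ — fricative, sonority 3.
/ʃ/→/j/: change +3.
/j/→/ʃ/: change -3.
Minimum = -3.

-3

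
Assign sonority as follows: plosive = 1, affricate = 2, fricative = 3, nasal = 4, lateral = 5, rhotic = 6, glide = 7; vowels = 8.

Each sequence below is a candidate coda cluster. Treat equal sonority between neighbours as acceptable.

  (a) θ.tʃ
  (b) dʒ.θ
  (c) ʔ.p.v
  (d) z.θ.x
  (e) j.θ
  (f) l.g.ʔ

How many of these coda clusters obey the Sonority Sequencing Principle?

4

(a) 3-2 → obeys
(b) 2-3 → violates
(c) 1-1-3 → violates
(d) 3-3-3 → obeys
(e) 7-3 → obeys
(f) 5-1-1 → obeys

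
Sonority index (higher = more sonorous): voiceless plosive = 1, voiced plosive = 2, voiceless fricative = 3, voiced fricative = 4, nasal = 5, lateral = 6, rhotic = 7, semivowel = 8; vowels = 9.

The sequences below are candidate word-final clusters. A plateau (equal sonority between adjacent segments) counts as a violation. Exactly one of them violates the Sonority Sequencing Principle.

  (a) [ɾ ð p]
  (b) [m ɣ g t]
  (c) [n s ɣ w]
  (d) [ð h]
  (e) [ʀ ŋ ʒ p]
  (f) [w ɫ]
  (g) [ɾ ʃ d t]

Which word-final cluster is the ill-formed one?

(a) sonority 7-4-1: well-formed.
(b) sonority 5-4-2-1: well-formed.
(c) sonority 5-3-4-8: ill-formed.
(d) sonority 4-3: well-formed.
(e) sonority 7-5-4-1: well-formed.
(f) sonority 8-6: well-formed.
(g) sonority 7-3-2-1: well-formed.

c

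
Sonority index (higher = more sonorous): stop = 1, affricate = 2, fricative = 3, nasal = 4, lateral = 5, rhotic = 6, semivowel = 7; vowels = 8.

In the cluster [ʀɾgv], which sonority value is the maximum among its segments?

/ʀ/: rhotic = 6.
/ɾ/: rhotic = 6.
/g/: stop = 1.
/v/: fricative = 3.
The maximum is 6.

6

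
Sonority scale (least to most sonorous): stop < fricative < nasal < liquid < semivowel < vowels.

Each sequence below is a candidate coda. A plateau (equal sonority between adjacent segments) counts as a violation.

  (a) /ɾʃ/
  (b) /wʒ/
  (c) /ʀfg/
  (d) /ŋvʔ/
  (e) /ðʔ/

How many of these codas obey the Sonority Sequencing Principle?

(a) sonority 4-2: well-formed.
(b) sonority 5-2: well-formed.
(c) sonority 4-2-1: well-formed.
(d) sonority 3-2-1: well-formed.
(e) sonority 2-1: well-formed.

5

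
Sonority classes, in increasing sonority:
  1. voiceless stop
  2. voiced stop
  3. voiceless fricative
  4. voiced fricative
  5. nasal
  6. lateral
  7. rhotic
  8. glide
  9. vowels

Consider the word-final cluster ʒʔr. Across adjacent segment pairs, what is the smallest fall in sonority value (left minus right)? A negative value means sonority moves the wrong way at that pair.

/ʒ/ is a voiced fricative (sonority 4).
/ʔ/ is a voiceless stop (sonority 1).
/r/ is a rhotic (sonority 7).
/ʒ/→/ʔ/: change +3.
/ʔ/→/r/: change -6.
Minimum = -6.

-6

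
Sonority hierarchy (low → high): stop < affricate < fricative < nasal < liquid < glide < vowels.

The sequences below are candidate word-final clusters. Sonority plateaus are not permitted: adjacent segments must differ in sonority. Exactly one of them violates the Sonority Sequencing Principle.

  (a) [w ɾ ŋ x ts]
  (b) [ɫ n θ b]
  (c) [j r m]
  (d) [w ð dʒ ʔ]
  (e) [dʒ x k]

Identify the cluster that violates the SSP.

(a) sonority 6-5-4-3-2: well-formed.
(b) sonority 5-4-3-1: well-formed.
(c) sonority 6-5-4: well-formed.
(d) sonority 6-3-2-1: well-formed.
(e) sonority 2-3-1: ill-formed.

e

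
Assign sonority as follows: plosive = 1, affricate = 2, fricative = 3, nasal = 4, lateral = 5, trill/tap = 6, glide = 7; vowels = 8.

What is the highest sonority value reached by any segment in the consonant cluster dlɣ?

/d/ is a plosive (sonority 1).
/l/ is a lateral (sonority 5).
/ɣ/ is a fricative (sonority 3).
The maximum is 5.

5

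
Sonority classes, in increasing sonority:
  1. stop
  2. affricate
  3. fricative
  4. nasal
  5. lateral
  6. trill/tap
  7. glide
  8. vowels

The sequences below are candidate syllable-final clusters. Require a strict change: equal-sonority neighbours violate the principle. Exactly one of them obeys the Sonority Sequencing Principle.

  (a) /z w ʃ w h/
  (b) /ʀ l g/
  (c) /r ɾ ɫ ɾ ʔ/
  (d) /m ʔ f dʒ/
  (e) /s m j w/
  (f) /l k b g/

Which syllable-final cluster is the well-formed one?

b

(a) 3-7-3-7-3 → violates
(b) 6-5-1 → obeys
(c) 6-6-5-6-1 → violates
(d) 4-1-3-2 → violates
(e) 3-4-7-7 → violates
(f) 5-1-1-1 → violates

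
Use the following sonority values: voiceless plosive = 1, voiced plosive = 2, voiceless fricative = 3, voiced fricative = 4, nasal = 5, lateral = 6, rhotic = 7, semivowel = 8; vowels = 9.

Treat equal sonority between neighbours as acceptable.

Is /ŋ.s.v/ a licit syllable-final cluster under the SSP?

/ŋ/ — nasal, sonority 5.
/s/ — voiceless fricative, sonority 3.
/v/ — voiced fricative, sonority 4.
The profile is 5-3-4. Between /s/ (3) and /v/ (4) sonority does not fall, so the cluster violates the SSP.

no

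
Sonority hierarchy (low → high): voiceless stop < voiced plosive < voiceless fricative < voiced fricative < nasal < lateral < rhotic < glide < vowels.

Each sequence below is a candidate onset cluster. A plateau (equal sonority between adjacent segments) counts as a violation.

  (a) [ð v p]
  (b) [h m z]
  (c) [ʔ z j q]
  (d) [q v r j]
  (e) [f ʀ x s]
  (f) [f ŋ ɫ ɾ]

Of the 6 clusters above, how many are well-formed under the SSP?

(a) sonority 4-4-1: ill-formed.
(b) sonority 3-5-4: ill-formed.
(c) sonority 1-4-8-1: ill-formed.
(d) sonority 1-4-7-8: well-formed.
(e) sonority 3-7-3-3: ill-formed.
(f) sonority 3-5-6-7: well-formed.

2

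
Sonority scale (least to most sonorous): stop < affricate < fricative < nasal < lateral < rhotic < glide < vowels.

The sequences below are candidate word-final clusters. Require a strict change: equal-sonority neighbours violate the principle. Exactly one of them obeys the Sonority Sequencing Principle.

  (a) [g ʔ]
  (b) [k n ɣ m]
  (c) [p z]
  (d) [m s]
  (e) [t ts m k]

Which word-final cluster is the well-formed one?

d

(a) sonority 1-1: ill-formed.
(b) sonority 1-4-3-4: ill-formed.
(c) sonority 1-3: ill-formed.
(d) sonority 4-3: well-formed.
(e) sonority 1-2-4-1: ill-formed.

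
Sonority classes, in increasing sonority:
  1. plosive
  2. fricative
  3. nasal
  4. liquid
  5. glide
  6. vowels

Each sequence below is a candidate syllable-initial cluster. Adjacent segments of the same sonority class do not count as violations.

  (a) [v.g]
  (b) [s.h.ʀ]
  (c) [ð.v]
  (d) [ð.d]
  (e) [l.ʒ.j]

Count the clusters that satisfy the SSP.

(a) 2-1 → violates
(b) 2-2-4 → obeys
(c) 2-2 → obeys
(d) 2-1 → violates
(e) 4-2-5 → violates

2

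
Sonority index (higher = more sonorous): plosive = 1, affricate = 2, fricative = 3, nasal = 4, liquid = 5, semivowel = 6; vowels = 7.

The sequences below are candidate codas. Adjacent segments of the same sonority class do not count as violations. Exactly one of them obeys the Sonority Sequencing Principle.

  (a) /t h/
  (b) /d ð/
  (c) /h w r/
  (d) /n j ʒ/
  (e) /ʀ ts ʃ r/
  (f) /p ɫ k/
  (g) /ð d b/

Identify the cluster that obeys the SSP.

(a) 1-3 → violates
(b) 1-3 → violates
(c) 3-6-5 → violates
(d) 4-6-3 → violates
(e) 5-2-3-5 → violates
(f) 1-5-1 → violates
(g) 3-1-1 → obeys

g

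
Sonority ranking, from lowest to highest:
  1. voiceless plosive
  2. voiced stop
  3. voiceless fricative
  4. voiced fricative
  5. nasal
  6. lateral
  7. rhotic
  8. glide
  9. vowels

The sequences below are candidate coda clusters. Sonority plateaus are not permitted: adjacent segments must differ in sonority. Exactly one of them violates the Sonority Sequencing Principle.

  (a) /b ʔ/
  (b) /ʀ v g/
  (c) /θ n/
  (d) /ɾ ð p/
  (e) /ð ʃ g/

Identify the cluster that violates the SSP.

(a) /b ʔ/: profile 2-1 — obeys.
(b) /ʀ v g/: profile 7-4-2 — obeys.
(c) /θ n/: profile 3-5 — violates.
(d) /ɾ ð p/: profile 7-4-1 — obeys.
(e) /ð ʃ g/: profile 4-3-2 — obeys.

c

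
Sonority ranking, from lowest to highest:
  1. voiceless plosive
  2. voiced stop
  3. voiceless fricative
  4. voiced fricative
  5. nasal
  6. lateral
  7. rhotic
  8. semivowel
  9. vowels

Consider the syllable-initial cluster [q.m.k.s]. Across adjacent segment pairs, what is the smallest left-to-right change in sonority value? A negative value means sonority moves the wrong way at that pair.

/q/ is a voiceless plosive (sonority 1).
/m/ is a nasal (sonority 5).
/k/ is a voiceless plosive (sonority 1).
/s/ is a voiceless fricative (sonority 3).
/q/→/m/: change +4.
/m/→/k/: change -4.
/k/→/s/: change +2.
Minimum = -4.

-4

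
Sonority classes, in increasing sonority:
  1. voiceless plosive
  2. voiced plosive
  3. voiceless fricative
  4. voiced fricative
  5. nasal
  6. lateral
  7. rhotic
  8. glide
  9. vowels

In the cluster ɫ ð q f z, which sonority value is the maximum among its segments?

/ɫ/ is a lateral (sonority 6).
/ð/ is a voiced fricative (sonority 4).
/q/ is a voiceless plosive (sonority 1).
/f/ is a voiceless fricative (sonority 3).
/z/ is a voiced fricative (sonority 4).
The maximum is 6.

6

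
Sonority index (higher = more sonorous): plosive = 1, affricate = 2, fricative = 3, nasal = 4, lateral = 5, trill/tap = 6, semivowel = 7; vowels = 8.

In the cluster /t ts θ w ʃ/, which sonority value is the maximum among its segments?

/t/: plosive = 1.
/ts/: affricate = 2.
/θ/: fricative = 3.
/w/: semivowel = 7.
/ʃ/: fricative = 3.
The maximum is 7.

7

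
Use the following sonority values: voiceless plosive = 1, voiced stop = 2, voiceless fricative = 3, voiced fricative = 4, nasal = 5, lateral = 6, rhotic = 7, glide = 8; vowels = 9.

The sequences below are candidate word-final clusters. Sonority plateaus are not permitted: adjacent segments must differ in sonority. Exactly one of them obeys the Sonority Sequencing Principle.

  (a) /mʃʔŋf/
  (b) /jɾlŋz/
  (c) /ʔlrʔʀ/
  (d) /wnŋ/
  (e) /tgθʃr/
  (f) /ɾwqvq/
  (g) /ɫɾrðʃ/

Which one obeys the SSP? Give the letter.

(a) /mʃʔŋf/: profile 5-3-1-5-3 — violates.
(b) /jɾlŋz/: profile 8-7-6-5-4 — obeys.
(c) /ʔlrʔʀ/: profile 1-6-7-1-7 — violates.
(d) /wnŋ/: profile 8-5-5 — violates.
(e) /tgθʃr/: profile 1-2-3-3-7 — violates.
(f) /ɾwqvq/: profile 7-8-1-4-1 — violates.
(g) /ɫɾrðʃ/: profile 6-7-7-4-3 — violates.

b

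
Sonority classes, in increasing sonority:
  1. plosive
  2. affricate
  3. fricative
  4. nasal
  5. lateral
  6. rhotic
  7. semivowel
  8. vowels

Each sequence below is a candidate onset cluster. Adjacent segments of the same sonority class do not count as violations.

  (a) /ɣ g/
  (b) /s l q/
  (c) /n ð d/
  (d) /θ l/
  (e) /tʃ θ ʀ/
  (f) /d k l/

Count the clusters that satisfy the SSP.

3

(a) sonority 3-1: ill-formed.
(b) sonority 3-5-1: ill-formed.
(c) sonority 4-3-1: ill-formed.
(d) sonority 3-5: well-formed.
(e) sonority 2-3-6: well-formed.
(f) sonority 1-1-5: well-formed.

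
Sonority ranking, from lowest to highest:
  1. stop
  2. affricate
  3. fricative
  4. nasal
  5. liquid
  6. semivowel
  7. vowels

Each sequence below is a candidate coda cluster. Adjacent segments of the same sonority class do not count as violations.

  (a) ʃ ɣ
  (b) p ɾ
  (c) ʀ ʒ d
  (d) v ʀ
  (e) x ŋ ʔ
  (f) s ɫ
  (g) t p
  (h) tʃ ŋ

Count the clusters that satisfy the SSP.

(a) 3-3 → obeys
(b) 1-5 → violates
(c) 5-3-1 → obeys
(d) 3-5 → violates
(e) 3-4-1 → violates
(f) 3-5 → violates
(g) 1-1 → obeys
(h) 2-4 → violates

3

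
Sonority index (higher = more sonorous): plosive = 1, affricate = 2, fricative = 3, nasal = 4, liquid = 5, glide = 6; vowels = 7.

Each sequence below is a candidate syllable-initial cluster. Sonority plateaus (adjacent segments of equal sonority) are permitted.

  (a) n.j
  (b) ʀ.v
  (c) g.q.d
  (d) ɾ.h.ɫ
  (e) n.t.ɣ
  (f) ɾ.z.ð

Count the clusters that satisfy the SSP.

(a) 4-6 → obeys
(b) 5-3 → violates
(c) 1-1-1 → obeys
(d) 5-3-5 → violates
(e) 4-1-3 → violates
(f) 5-3-3 → violates

2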